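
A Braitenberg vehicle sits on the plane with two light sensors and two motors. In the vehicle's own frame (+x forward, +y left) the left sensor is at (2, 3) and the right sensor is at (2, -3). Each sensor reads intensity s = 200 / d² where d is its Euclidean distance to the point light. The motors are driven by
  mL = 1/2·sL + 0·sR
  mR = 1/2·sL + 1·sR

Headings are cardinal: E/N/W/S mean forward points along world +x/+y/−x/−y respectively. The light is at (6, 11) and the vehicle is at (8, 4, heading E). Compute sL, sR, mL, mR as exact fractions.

25/4 50/29 25/8 1125/232

left sensor world pos  = (10, 7); dL² = 32
right sensor world pos = (10, 1); dR² = 116
sL = 200/32 = 25/4
sR = 200/116 = 50/29
mL = 1/2·sL + 0·sR = 25/8
mR = 1/2·sL + 1·sR = 1125/232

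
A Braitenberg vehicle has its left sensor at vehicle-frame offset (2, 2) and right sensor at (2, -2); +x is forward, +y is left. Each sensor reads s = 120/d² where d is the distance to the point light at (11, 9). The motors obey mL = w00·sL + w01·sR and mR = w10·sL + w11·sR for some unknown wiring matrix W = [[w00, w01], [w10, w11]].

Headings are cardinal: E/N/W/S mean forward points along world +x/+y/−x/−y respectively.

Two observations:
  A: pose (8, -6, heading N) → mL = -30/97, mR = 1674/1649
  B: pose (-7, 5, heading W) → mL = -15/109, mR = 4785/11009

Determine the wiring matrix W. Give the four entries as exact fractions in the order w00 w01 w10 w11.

-1/2 0 1/2 1

obs A: pose=(8,-6,N) → sL=60/97, sR=12/17, mL=-30/97, mR=1674/1649
obs B: pose=(-7,5,W) → sL=30/109, sR=30/101, mL=-15/109, mR=4785/11009
sensor matrix S = [[60/97, 12/17], [30/109, 30/101]]; det S = -191520/18153841
solve [mL_A; mL_B] = S·[w00; w01] and [mR_A; mR_B] = S·[w10; w11]:
  w00 = -1/2, w01 = 0, w10 = 1/2, w11 = 1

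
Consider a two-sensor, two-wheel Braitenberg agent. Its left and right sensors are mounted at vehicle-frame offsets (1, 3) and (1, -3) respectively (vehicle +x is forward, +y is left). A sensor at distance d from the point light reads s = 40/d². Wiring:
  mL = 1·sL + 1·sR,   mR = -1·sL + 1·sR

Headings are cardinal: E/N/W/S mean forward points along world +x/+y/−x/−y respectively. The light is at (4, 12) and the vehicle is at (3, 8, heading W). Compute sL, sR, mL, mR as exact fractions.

40/53 8 464/53 384/53

left sensor world pos  = (2, 5); dL² = 53
right sensor world pos = (2, 11); dR² = 5
sL = 40/53 = 40/53
sR = 40/5 = 8
mL = 1·sL + 1·sR = 464/53
mR = -1·sL + 1·sR = 384/53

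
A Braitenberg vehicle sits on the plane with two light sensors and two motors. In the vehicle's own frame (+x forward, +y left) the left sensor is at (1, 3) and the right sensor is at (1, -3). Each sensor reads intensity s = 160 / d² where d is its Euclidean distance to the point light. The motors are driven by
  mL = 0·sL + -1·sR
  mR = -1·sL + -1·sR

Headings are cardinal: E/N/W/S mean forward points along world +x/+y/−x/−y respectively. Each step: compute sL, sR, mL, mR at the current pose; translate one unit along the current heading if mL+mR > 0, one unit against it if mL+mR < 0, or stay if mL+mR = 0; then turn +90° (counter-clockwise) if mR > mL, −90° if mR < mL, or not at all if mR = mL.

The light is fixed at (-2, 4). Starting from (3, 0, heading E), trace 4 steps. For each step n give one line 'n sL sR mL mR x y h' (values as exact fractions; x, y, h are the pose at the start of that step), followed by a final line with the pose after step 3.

n=0: pose=(3,0,E); sL=160/37, sR=32/17; mL=-32/17, mR=-3904/629; mL+mR=-5088/629 → advance -1; mR−mL=-160/37 → turn -1·90°
n=1: pose=(2,0,S); sL=80/37, sR=80/13; mL=-80/13, mR=-4000/481; mL+mR=-6960/481 → advance -1; mR−mL=-80/37 → turn -1·90°
n=2: pose=(2,1,W); sL=32/9, sR=160/9; mL=-160/9, mR=-64/3; mL+mR=-352/9 → advance -1; mR−mL=-32/9 → turn -1·90°
n=3: pose=(3,1,N); sL=20, sR=40/17; mL=-40/17, mR=-380/17; mL+mR=-420/17 → advance -1; mR−mL=-20 → turn -1·90°

0 160/37 32/17 -32/17 -3904/629 3 0 E
1 80/37 80/13 -80/13 -4000/481 2 0 S
2 32/9 160/9 -160/9 -64/3 2 1 W
3 20 40/17 -40/17 -380/17 3 1 N
final 3 0 E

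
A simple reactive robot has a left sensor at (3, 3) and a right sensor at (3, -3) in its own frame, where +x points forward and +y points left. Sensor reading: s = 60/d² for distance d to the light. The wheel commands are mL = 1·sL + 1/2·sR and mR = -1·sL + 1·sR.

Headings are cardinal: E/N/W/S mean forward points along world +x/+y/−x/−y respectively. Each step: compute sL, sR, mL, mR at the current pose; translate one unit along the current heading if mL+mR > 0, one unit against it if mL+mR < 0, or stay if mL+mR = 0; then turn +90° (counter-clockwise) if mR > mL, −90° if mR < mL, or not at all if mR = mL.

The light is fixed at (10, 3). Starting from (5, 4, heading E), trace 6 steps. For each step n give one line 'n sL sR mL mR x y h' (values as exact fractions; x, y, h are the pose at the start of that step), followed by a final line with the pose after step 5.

n=0: pose=(5,4,E); sL=3, sR=15/2; mL=27/4, mR=9/2; mL+mR=45/4 → advance +1; mR−mL=-9/4 → turn -1·90°
n=1: pose=(6,4,S); sL=12, sR=60/53; mL=666/53, mR=-576/53; mL+mR=90/53 → advance +1; mR−mL=-1242/53 → turn -1·90°
n=2: pose=(6,3,W); sL=30/29, sR=30/29; mL=45/29, mR=0; mL+mR=45/29 → advance +1; mR−mL=-45/29 → turn -1·90°
n=3: pose=(5,3,N); sL=60/73, sR=60/13; mL=2970/949, mR=3600/949; mL+mR=90/13 → advance +1; mR−mL=630/949 → turn +1·90°
n=4: pose=(5,4,W); sL=15/17, sR=3/4; mL=171/136, mR=-9/68; mL+mR=9/8 → advance +1; mR−mL=-189/136 → turn -1·90°
n=5: pose=(4,4,N); sL=60/97, sR=12/5; mL=882/485, mR=864/485; mL+mR=18/5 → advance +1; mR−mL=-18/485 → turn -1·90°

0 3 15/2 27/4 9/2 5 4 E
1 12 60/53 666/53 -576/53 6 4 S
2 30/29 30/29 45/29 0 6 3 W
3 60/73 60/13 2970/949 3600/949 5 3 N
4 15/17 3/4 171/136 -9/68 5 4 W
5 60/97 12/5 882/485 864/485 4 4 N
final 4 5 E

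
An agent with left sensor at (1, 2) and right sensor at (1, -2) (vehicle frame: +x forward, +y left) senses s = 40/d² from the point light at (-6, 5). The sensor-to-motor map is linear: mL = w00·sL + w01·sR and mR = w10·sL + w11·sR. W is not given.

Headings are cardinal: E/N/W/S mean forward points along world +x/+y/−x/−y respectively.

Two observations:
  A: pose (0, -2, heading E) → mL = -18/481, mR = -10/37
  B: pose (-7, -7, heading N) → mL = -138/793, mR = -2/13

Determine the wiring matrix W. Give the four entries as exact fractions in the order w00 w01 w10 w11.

1/2 -1 -1/2 0

obs A: pose=(0,-2,E) → sL=20/37, sR=4/13, mL=-18/481, mR=-10/37
obs B: pose=(-7,-7,N) → sL=4/13, sR=20/61, mL=-138/793, mR=-2/13
sensor matrix S = [[20/37, 4/13], [4/13, 20/61]]; det S = 31488/381433
solve [mL_A; mL_B] = S·[w00; w01] and [mR_A; mR_B] = S·[w10; w11]:
  w00 = 1/2, w01 = -1, w10 = -1/2, w11 = 0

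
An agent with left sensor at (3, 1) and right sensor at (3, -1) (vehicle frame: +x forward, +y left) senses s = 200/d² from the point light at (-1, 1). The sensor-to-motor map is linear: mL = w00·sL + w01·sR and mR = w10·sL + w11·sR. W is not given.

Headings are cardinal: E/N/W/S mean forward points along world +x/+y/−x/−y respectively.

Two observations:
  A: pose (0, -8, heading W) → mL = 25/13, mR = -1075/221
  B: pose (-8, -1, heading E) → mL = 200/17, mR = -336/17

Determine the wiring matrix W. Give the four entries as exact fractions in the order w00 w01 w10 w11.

1 0 -1 -1

obs A: pose=(0,-8,W) → sL=25/13, sR=50/17, mL=25/13, mR=-1075/221
obs B: pose=(-8,-1,E) → sL=200/17, sR=8, mL=200/17, mR=-336/17
sensor matrix S = [[25/13, 50/17], [200/17, 8]]; det S = -72200/3757
solve [mL_A; mL_B] = S·[w00; w01] and [mR_A; mR_B] = S·[w10; w11]:
  w00 = 1, w01 = 0, w10 = -1, w11 = -1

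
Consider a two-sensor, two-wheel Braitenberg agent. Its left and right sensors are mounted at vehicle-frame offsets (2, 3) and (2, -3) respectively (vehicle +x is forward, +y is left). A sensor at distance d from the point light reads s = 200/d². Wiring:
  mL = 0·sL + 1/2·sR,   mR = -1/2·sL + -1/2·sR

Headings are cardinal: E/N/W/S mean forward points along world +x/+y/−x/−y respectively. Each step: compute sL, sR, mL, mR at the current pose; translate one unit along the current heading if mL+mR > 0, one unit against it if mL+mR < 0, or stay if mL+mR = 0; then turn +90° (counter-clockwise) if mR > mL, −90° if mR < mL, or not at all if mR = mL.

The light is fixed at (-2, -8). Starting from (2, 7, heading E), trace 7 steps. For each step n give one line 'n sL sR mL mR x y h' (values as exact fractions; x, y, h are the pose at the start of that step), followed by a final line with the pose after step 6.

0 5/9 10/9 5/9 -5/6 2 7 E
1 40/41 200/169 100/169 -7480/6929 1 7 S
2 20/17 100/181 50/181 -2660/3077 1 8 W
3 8/13 200/373 100/373 -2792/4849 2 8 N
4 5/9 10/9 5/9 -5/6 2 7 E
5 40/41 200/169 100/169 -7480/6929 1 7 S
6 20/17 100/181 50/181 -2660/3077 1 8 W
final 2 8 N

n=0: pose=(2,7,E); sL=5/9, sR=10/9; mL=5/9, mR=-5/6; mL+mR=-5/18 → advance -1; mR−mL=-25/18 → turn -1·90°
n=1: pose=(1,7,S); sL=40/41, sR=200/169; mL=100/169, mR=-7480/6929; mL+mR=-20/41 → advance -1; mR−mL=-11580/6929 → turn -1·90°
n=2: pose=(1,8,W); sL=20/17, sR=100/181; mL=50/181, mR=-2660/3077; mL+mR=-10/17 → advance -1; mR−mL=-3510/3077 → turn -1·90°
n=3: pose=(2,8,N); sL=8/13, sR=200/373; mL=100/373, mR=-2792/4849; mL+mR=-4/13 → advance -1; mR−mL=-4092/4849 → turn -1·90°
n=4: pose=(2,7,E); sL=5/9, sR=10/9; mL=5/9, mR=-5/6; mL+mR=-5/18 → advance -1; mR−mL=-25/18 → turn -1·90°
n=5: pose=(1,7,S); sL=40/41, sR=200/169; mL=100/169, mR=-7480/6929; mL+mR=-20/41 → advance -1; mR−mL=-11580/6929 → turn -1·90°
n=6: pose=(1,8,W); sL=20/17, sR=100/181; mL=50/181, mR=-2660/3077; mL+mR=-10/17 → advance -1; mR−mL=-3510/3077 → turn -1·90°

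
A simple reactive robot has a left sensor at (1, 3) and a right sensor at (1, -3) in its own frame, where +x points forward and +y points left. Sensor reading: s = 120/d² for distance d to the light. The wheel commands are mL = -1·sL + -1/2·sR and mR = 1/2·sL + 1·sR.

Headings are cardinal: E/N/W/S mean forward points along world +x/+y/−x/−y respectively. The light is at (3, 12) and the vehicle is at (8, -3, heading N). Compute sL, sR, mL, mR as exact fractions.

3/5 6/13 -54/65 99/130

left sensor world pos  = (5, -2); dL² = 200
right sensor world pos = (11, -2); dR² = 260
sL = 120/200 = 3/5
sR = 120/260 = 6/13
mL = -1·sL + -1/2·sR = -54/65
mR = 1/2·sL + 1·sR = 99/130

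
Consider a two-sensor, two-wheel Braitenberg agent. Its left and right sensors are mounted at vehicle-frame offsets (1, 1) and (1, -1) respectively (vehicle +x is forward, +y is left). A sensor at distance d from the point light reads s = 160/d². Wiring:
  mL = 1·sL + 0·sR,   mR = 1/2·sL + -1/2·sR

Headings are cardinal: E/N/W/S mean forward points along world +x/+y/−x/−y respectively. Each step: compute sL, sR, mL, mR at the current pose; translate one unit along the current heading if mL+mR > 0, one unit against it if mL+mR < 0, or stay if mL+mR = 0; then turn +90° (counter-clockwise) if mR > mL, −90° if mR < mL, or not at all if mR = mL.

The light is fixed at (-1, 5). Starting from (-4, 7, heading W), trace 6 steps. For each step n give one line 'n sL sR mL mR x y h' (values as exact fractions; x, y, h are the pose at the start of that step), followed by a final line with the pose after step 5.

0 160/17 32/5 160/17 128/85 -4 7 W
1 80/17 80/9 80/17 -320/153 -5 7 N
2 32/5 160/13 32/5 -192/65 -5 8 E
3 20 8 20 6 -4 8 S
4 160/17 32/5 160/17 128/85 -4 7 W
5 80/17 80/9 80/17 -320/153 -5 7 N
final -5 8 E

n=0: pose=(-4,7,W); sL=160/17, sR=32/5; mL=160/17, mR=128/85; mL+mR=928/85 → advance +1; mR−mL=-672/85 → turn -1·90°
n=1: pose=(-5,7,N); sL=80/17, sR=80/9; mL=80/17, mR=-320/153; mL+mR=400/153 → advance +1; mR−mL=-1040/153 → turn -1·90°
n=2: pose=(-5,8,E); sL=32/5, sR=160/13; mL=32/5, mR=-192/65; mL+mR=224/65 → advance +1; mR−mL=-608/65 → turn -1·90°
n=3: pose=(-4,8,S); sL=20, sR=8; mL=20, mR=6; mL+mR=26 → advance +1; mR−mL=-14 → turn -1·90°
n=4: pose=(-4,7,W); sL=160/17, sR=32/5; mL=160/17, mR=128/85; mL+mR=928/85 → advance +1; mR−mL=-672/85 → turn -1·90°
n=5: pose=(-5,7,N); sL=80/17, sR=80/9; mL=80/17, mR=-320/153; mL+mR=400/153 → advance +1; mR−mL=-1040/153 → turn -1·90°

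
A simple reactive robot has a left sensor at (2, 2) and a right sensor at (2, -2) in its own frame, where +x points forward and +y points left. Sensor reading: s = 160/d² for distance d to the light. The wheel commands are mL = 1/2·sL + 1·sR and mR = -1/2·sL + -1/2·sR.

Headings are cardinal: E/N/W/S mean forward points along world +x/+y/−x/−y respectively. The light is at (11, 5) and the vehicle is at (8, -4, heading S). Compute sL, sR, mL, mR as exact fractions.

80/61 80/73 7800/4453 -5360/4453

left sensor world pos  = (10, -6); dL² = 122
right sensor world pos = (6, -6); dR² = 146
sL = 160/122 = 80/61
sR = 160/146 = 80/73
mL = 1/2·sL + 1·sR = 7800/4453
mR = -1/2·sL + -1/2·sR = -5360/4453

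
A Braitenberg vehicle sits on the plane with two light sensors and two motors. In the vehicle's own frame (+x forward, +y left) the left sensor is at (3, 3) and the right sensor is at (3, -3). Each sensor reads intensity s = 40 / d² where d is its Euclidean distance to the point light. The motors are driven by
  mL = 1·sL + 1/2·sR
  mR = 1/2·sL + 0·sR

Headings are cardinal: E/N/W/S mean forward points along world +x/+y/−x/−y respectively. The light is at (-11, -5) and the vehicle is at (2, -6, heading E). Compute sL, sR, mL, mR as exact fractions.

left sensor world pos  = (5, -3); dL² = 260
right sensor world pos = (5, -9); dR² = 272
sL = 40/260 = 2/13
sR = 40/272 = 5/34
mL = 1·sL + 1/2·sR = 201/884
mR = 1/2·sL + 0·sR = 1/13

2/13 5/34 201/884 1/13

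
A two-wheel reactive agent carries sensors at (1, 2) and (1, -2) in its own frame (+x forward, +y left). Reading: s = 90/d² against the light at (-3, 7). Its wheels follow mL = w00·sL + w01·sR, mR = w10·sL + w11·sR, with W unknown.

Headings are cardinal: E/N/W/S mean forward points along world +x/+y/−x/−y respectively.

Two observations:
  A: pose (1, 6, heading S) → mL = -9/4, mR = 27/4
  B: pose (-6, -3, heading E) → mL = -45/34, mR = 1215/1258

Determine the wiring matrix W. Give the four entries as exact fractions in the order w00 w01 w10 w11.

-1 0 1/2 1/2

obs A: pose=(1,6,S) → sL=9/4, sR=45/4, mL=-9/4, mR=27/4
obs B: pose=(-6,-3,E) → sL=45/34, sR=45/74, mL=-45/34, mR=1215/1258
sensor matrix S = [[9/4, 45/4], [45/34, 45/74]]; det S = -8505/629
solve [mL_A; mL_B] = S·[w00; w01] and [mR_A; mR_B] = S·[w10; w11]:
  w00 = -1, w01 = 0, w10 = 1/2, w11 = 1/2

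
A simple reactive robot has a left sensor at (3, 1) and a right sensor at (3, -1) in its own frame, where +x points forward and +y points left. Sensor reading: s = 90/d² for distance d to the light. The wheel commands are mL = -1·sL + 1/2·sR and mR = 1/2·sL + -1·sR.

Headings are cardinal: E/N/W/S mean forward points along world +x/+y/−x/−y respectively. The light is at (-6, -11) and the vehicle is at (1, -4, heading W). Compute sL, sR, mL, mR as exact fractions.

left sensor world pos  = (-2, -5); dL² = 52
right sensor world pos = (-2, -3); dR² = 80
sL = 90/52 = 45/26
sR = 90/80 = 9/8
mL = -1·sL + 1/2·sR = -243/208
mR = 1/2·sL + -1·sR = -27/104

45/26 9/8 -243/208 -27/104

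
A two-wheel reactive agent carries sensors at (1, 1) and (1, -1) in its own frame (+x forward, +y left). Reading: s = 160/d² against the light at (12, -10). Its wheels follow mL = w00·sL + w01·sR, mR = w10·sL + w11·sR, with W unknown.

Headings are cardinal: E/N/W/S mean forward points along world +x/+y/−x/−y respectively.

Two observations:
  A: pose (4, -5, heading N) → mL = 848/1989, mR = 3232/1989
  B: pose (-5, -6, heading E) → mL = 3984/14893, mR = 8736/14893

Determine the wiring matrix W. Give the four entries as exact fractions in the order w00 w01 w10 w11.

obs A: pose=(4,-5,N) → sL=160/117, sR=32/17, mL=848/1989, mR=3232/1989
obs B: pose=(-5,-6,E) → sL=160/281, sR=32/53, mL=3984/14893, mR=8736/14893
sensor matrix S = [[160/117, 32/17], [160/281, 32/53]]; det S = -7290880/29622177
solve [mL_A; mL_B] = S·[w00; w01] and [mR_A; mR_B] = S·[w10; w11]:
  w00 = 1, w01 = -1/2, w10 = 1/2, w11 = 1/2

1 -1/2 1/2 1/2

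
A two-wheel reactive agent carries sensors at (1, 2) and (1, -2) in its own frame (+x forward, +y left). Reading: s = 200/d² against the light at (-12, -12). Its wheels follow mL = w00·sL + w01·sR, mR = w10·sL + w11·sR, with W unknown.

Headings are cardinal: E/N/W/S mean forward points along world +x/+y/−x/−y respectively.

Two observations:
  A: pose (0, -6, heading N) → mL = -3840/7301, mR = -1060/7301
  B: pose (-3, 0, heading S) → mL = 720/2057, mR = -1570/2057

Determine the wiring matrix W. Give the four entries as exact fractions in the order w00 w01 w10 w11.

-1 1 1/2 -1

obs A: pose=(0,-6,N) → sL=200/149, sR=40/49, mL=-3840/7301, mR=-1060/7301
obs B: pose=(-3,0,S) → sL=100/121, sR=20/17, mL=720/2057, mR=-1570/2057
sensor matrix S = [[200/149, 40/49], [100/121, 20/17]]; det S = 13584000/15018157
solve [mL_A; mL_B] = S·[w00; w01] and [mR_A; mR_B] = S·[w10; w11]:
  w00 = -1, w01 = 1, w10 = 1/2, w11 = -1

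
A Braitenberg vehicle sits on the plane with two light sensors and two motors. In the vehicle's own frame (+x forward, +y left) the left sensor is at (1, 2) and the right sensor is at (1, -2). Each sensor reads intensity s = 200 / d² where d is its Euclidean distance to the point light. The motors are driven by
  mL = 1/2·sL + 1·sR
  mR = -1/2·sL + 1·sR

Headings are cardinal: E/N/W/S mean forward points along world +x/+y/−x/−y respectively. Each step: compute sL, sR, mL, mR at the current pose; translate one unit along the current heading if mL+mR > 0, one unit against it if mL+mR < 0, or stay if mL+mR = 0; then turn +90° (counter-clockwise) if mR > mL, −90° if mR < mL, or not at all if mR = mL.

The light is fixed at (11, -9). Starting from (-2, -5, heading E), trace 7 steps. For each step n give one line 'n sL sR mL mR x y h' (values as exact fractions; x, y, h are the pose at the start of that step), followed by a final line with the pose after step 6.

0 10/9 50/37 635/333 265/333 -2 -5 E
1 200/109 40/41 8460/4469 260/4469 -1 -5 S
2 20/17 100/97 2670/1649 730/1649 -1 -6 W
3 200/241 200/137 61900/33017 34500/33017 -2 -6 N
4 10/9 50/37 635/333 265/333 -2 -5 E
5 200/109 40/41 8460/4469 260/4469 -1 -5 S
6 20/17 100/97 2670/1649 730/1649 -1 -6 W
final -2 -6 N

n=0: pose=(-2,-5,E); sL=10/9, sR=50/37; mL=635/333, mR=265/333; mL+mR=100/37 → advance +1; mR−mL=-10/9 → turn -1·90°
n=1: pose=(-1,-5,S); sL=200/109, sR=40/41; mL=8460/4469, mR=260/4469; mL+mR=80/41 → advance +1; mR−mL=-200/109 → turn -1·90°
n=2: pose=(-1,-6,W); sL=20/17, sR=100/97; mL=2670/1649, mR=730/1649; mL+mR=200/97 → advance +1; mR−mL=-20/17 → turn -1·90°
n=3: pose=(-2,-6,N); sL=200/241, sR=200/137; mL=61900/33017, mR=34500/33017; mL+mR=400/137 → advance +1; mR−mL=-200/241 → turn -1·90°
n=4: pose=(-2,-5,E); sL=10/9, sR=50/37; mL=635/333, mR=265/333; mL+mR=100/37 → advance +1; mR−mL=-10/9 → turn -1·90°
n=5: pose=(-1,-5,S); sL=200/109, sR=40/41; mL=8460/4469, mR=260/4469; mL+mR=80/41 → advance +1; mR−mL=-200/109 → turn -1·90°
n=6: pose=(-1,-6,W); sL=20/17, sR=100/97; mL=2670/1649, mR=730/1649; mL+mR=200/97 → advance +1; mR−mL=-20/17 → turn -1·90°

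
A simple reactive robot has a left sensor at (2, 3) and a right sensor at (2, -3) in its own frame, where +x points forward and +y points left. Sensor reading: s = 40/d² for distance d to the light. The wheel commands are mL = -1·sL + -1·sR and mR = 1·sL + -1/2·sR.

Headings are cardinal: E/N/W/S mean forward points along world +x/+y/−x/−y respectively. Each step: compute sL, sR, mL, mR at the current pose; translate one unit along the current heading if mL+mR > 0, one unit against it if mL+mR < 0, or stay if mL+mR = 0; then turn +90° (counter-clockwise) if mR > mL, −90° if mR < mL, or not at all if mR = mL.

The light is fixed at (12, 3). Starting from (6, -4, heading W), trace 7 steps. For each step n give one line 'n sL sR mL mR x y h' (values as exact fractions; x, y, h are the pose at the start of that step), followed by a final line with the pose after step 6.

0 10/41 1/2 -61/82 -1/164 6 -4 W
1 8/17 8/29 -368/493 164/493 7 -4 S
2 20/9 4/9 -8/3 2 7 -3 E
3 40/97 8/5 -976/485 -188/485 6 -3 N
4 10/41 1/2 -61/82 -1/164 6 -4 W
5 8/17 8/29 -368/493 164/493 7 -4 S
6 20/9 4/9 -8/3 2 7 -3 E
final 6 -3 N

n=0: pose=(6,-4,W); sL=10/41, sR=1/2; mL=-61/82, mR=-1/164; mL+mR=-3/4 → advance -1; mR−mL=121/164 → turn +1·90°
n=1: pose=(7,-4,S); sL=8/17, sR=8/29; mL=-368/493, mR=164/493; mL+mR=-12/29 → advance -1; mR−mL=532/493 → turn +1·90°
n=2: pose=(7,-3,E); sL=20/9, sR=4/9; mL=-8/3, mR=2; mL+mR=-2/3 → advance -1; mR−mL=14/3 → turn +1·90°
n=3: pose=(6,-3,N); sL=40/97, sR=8/5; mL=-976/485, mR=-188/485; mL+mR=-12/5 → advance -1; mR−mL=788/485 → turn +1·90°
n=4: pose=(6,-4,W); sL=10/41, sR=1/2; mL=-61/82, mR=-1/164; mL+mR=-3/4 → advance -1; mR−mL=121/164 → turn +1·90°
n=5: pose=(7,-4,S); sL=8/17, sR=8/29; mL=-368/493, mR=164/493; mL+mR=-12/29 → advance -1; mR−mL=532/493 → turn +1·90°
n=6: pose=(7,-3,E); sL=20/9, sR=4/9; mL=-8/3, mR=2; mL+mR=-2/3 → advance -1; mR−mL=14/3 → turn +1·90°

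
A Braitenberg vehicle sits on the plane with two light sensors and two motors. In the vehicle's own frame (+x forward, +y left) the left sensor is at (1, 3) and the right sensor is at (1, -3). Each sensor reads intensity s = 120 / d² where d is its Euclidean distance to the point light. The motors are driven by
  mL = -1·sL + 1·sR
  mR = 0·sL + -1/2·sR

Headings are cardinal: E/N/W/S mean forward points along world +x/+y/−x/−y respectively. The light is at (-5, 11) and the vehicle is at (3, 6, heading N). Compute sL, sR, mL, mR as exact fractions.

120/41 120/137 -11520/5617 -60/137

left sensor world pos  = (0, 7); dL² = 41
right sensor world pos = (6, 7); dR² = 137
sL = 120/41 = 120/41
sR = 120/137 = 120/137
mL = -1·sL + 1·sR = -11520/5617
mR = 0·sL + -1/2·sR = -60/137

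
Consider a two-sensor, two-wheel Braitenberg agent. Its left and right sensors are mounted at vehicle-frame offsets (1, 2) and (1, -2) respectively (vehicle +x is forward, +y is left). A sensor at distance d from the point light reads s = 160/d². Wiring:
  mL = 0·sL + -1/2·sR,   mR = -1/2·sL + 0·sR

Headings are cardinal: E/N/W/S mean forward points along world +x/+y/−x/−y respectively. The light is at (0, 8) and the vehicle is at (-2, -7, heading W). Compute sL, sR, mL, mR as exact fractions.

left sensor world pos  = (-3, -9); dL² = 298
right sensor world pos = (-3, -5); dR² = 178
sL = 160/298 = 80/149
sR = 160/178 = 80/89
mL = 0·sL + -1/2·sR = -40/89
mR = -1/2·sL + 0·sR = -40/149

80/149 80/89 -40/89 -40/149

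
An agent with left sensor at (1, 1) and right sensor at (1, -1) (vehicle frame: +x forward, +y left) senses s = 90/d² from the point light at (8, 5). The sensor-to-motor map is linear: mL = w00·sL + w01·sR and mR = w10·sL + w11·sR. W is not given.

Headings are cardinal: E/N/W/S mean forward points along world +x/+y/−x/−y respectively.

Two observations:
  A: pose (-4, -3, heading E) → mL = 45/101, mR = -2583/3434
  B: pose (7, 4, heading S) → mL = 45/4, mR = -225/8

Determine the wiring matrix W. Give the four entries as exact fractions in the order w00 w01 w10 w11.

0 1 -1 -1/2

obs A: pose=(-4,-3,E) → sL=9/17, sR=45/101, mL=45/101, mR=-2583/3434
obs B: pose=(7,4,S) → sL=45/2, sR=45/4, mL=45/4, mR=-225/8
sensor matrix S = [[9/17, 45/101], [45/2, 45/4]]; det S = -27945/6868
solve [mL_A; mL_B] = S·[w00; w01] and [mR_A; mR_B] = S·[w10; w11]:
  w00 = 0, w01 = 1, w10 = -1, w11 = -1/2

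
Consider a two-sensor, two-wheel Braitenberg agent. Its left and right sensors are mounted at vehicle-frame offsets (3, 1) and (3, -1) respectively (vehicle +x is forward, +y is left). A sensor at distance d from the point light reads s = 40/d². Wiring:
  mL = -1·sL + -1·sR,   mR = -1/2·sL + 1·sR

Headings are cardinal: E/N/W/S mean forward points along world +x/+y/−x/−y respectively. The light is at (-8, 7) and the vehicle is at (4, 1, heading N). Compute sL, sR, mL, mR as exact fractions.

4/13 20/89 -616/1157 82/1157

left sensor world pos  = (3, 4); dL² = 130
right sensor world pos = (5, 4); dR² = 178
sL = 40/130 = 4/13
sR = 40/178 = 20/89
mL = -1·sL + -1·sR = -616/1157
mR = -1/2·sL + 1·sR = 82/1157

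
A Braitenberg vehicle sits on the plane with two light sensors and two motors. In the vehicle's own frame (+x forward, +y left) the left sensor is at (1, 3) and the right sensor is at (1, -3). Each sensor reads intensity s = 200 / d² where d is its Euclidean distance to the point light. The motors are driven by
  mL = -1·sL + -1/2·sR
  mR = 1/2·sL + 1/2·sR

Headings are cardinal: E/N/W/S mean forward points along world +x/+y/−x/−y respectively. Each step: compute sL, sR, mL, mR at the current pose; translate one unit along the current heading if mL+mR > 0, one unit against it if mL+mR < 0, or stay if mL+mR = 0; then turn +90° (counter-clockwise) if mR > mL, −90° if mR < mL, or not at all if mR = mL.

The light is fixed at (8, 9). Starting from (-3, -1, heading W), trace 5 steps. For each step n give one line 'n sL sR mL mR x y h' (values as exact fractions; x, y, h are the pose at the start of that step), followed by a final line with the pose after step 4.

n=0: pose=(-3,-1,W); sL=200/313, sR=200/193; mL=-69900/60409, mR=50600/60409; mL+mR=-100/313 → advance -1; mR−mL=120500/60409 → turn +1·90°
n=1: pose=(-2,-1,S); sL=20/17, sR=20/29; mL=-750/493, mR=460/493; mL+mR=-10/17 → advance -1; mR−mL=1210/493 → turn +1·90°
n=2: pose=(-2,0,E); sL=200/117, sR=8/9; mL=-28/13, mR=152/117; mL+mR=-100/117 → advance -1; mR−mL=404/117 → turn +1·90°
n=3: pose=(-3,0,N); sL=10/13, sR=25/16; mL=-645/416, mR=485/416; mL+mR=-5/13 → advance -1; mR−mL=565/208 → turn +1·90°
n=4: pose=(-3,-1,W); sL=200/313, sR=200/193; mL=-69900/60409, mR=50600/60409; mL+mR=-100/313 → advance -1; mR−mL=120500/60409 → turn +1·90°

0 200/313 200/193 -69900/60409 50600/60409 -3 -1 W
1 20/17 20/29 -750/493 460/493 -2 -1 S
2 200/117 8/9 -28/13 152/117 -2 0 E
3 10/13 25/16 -645/416 485/416 -3 0 N
4 200/313 200/193 -69900/60409 50600/60409 -3 -1 W
final -2 -1 S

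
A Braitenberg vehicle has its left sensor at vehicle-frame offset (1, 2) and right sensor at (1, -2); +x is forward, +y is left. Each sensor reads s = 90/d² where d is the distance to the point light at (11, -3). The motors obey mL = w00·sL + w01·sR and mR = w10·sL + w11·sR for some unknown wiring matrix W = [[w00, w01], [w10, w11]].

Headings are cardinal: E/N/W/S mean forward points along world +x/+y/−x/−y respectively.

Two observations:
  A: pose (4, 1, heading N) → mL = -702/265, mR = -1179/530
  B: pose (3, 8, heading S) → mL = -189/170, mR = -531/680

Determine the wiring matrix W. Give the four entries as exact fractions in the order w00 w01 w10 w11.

-1 -1 -1/2 -1

obs A: pose=(4,1,N) → sL=45/53, sR=9/5, mL=-702/265, mR=-1179/530
obs B: pose=(3,8,S) → sL=45/68, sR=9/20, mL=-189/170, mR=-531/680
sensor matrix S = [[45/53, 9/5], [45/68, 9/20]]; det S = -729/901
solve [mL_A; mL_B] = S·[w00; w01] and [mR_A; mR_B] = S·[w10; w11]:
  w00 = -1, w01 = -1, w10 = -1/2, w11 = -1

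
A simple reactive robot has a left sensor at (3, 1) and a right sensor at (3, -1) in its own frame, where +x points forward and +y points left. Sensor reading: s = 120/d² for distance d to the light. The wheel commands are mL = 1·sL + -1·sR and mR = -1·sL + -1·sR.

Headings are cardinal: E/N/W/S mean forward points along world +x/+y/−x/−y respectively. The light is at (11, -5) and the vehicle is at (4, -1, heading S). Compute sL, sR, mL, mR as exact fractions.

left sensor world pos  = (5, -4); dL² = 37
right sensor world pos = (3, -4); dR² = 65
sL = 120/37 = 120/37
sR = 120/65 = 24/13
mL = 1·sL + -1·sR = 672/481
mR = -1·sL + -1·sR = -2448/481

120/37 24/13 672/481 -2448/481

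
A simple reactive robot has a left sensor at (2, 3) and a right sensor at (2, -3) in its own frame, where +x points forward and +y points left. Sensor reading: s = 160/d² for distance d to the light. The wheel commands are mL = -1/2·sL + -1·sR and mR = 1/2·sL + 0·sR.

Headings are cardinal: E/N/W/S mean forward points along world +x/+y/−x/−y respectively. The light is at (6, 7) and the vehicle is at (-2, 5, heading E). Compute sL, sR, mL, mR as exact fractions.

160/37 160/61 -10800/2257 80/37

left sensor world pos  = (0, 8); dL² = 37
right sensor world pos = (0, 2); dR² = 61
sL = 160/37 = 160/37
sR = 160/61 = 160/61
mL = -1/2·sL + -1·sR = -10800/2257
mR = 1/2·sL + 0·sR = 80/37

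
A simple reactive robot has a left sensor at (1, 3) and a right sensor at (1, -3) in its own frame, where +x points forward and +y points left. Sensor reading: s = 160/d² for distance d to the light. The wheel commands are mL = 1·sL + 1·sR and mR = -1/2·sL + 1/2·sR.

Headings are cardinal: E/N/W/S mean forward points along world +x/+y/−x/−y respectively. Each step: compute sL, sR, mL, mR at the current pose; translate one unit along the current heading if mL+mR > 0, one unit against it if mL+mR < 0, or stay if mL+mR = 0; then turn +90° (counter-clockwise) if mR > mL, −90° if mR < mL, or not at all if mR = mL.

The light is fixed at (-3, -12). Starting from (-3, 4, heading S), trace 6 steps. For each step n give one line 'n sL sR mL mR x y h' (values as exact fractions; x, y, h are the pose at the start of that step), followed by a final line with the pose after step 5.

n=0: pose=(-3,4,S); sL=80/117, sR=80/117; mL=160/117, mR=0; mL+mR=160/117 → advance +1; mR−mL=-160/117 → turn -1·90°
n=1: pose=(-3,3,W); sL=32/29, sR=32/65; mL=3008/1885, mR=-576/1885; mL+mR=2432/1885 → advance +1; mR−mL=-3584/1885 → turn -1·90°
n=2: pose=(-4,3,N); sL=10/17, sR=8/13; mL=266/221, mR=3/221; mL+mR=269/221 → advance +1; mR−mL=-263/221 → turn -1·90°
n=3: pose=(-4,4,E); sL=160/361, sR=160/169; mL=84800/61009, mR=15360/61009; mL+mR=100160/61009 → advance +1; mR−mL=-69440/61009 → turn -1·90°
n=4: pose=(-3,4,S); sL=80/117, sR=80/117; mL=160/117, mR=0; mL+mR=160/117 → advance +1; mR−mL=-160/117 → turn -1·90°
n=5: pose=(-3,3,W); sL=32/29, sR=32/65; mL=3008/1885, mR=-576/1885; mL+mR=2432/1885 → advance +1; mR−mL=-3584/1885 → turn -1·90°

0 80/117 80/117 160/117 0 -3 4 S
1 32/29 32/65 3008/1885 -576/1885 -3 3 W
2 10/17 8/13 266/221 3/221 -4 3 N
3 160/361 160/169 84800/61009 15360/61009 -4 4 E
4 80/117 80/117 160/117 0 -3 4 S
5 32/29 32/65 3008/1885 -576/1885 -3 3 W
final -4 3 N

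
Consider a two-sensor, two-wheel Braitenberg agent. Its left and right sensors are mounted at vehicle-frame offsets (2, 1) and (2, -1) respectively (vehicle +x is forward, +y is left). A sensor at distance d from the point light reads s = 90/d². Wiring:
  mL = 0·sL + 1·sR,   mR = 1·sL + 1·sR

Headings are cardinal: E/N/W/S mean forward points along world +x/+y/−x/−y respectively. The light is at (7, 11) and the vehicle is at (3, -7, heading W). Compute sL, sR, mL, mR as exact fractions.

left sensor world pos  = (1, -8); dL² = 397
right sensor world pos = (1, -6); dR² = 325
sL = 90/397 = 90/397
sR = 90/325 = 18/65
mL = 0·sL + 1·sR = 18/65
mR = 1·sL + 1·sR = 12996/25805

90/397 18/65 18/65 12996/25805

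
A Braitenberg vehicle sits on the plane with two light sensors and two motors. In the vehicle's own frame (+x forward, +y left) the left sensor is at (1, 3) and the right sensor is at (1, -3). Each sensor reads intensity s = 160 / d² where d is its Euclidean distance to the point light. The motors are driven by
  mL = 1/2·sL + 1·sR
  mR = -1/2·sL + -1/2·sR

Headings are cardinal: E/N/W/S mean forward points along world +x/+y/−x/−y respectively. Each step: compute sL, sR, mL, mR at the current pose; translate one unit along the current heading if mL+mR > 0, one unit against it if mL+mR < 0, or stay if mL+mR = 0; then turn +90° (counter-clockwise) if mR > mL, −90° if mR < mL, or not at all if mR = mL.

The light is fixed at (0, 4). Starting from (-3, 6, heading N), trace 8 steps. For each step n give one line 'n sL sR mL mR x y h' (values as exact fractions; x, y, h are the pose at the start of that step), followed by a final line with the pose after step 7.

n=0: pose=(-3,6,N); sL=32/9, sR=160/9; mL=176/9, mR=-32/3; mL+mR=80/9 → advance +1; mR−mL=-272/9 → turn -1·90°
n=1: pose=(-3,7,E); sL=4, sR=40; mL=42, mR=-22; mL+mR=20 → advance +1; mR−mL=-64 → turn -1·90°
n=2: pose=(-2,7,S); sL=32, sR=160/29; mL=624/29, mR=-544/29; mL+mR=80/29 → advance +1; mR−mL=-1168/29 → turn -1·90°
n=3: pose=(-2,6,W); sL=16, sR=80/17; mL=216/17, mR=-176/17; mL+mR=40/17 → advance +1; mR−mL=-392/17 → turn -1·90°
n=4: pose=(-3,6,N); sL=32/9, sR=160/9; mL=176/9, mR=-32/3; mL+mR=80/9 → advance +1; mR−mL=-272/9 → turn -1·90°
n=5: pose=(-3,7,E); sL=4, sR=40; mL=42, mR=-22; mL+mR=20 → advance +1; mR−mL=-64 → turn -1·90°
n=6: pose=(-2,7,S); sL=32, sR=160/29; mL=624/29, mR=-544/29; mL+mR=80/29 → advance +1; mR−mL=-1168/29 → turn -1·90°
n=7: pose=(-2,6,W); sL=16, sR=80/17; mL=216/17, mR=-176/17; mL+mR=40/17 → advance +1; mR−mL=-392/17 → turn -1·90°

0 32/9 160/9 176/9 -32/3 -3 6 N
1 4 40 42 -22 -3 7 E
2 32 160/29 624/29 -544/29 -2 7 S
3 16 80/17 216/17 -176/17 -2 6 W
4 32/9 160/9 176/9 -32/3 -3 6 N
5 4 40 42 -22 -3 7 E
6 32 160/29 624/29 -544/29 -2 7 S
7 16 80/17 216/17 -176/17 -2 6 W
final -3 6 N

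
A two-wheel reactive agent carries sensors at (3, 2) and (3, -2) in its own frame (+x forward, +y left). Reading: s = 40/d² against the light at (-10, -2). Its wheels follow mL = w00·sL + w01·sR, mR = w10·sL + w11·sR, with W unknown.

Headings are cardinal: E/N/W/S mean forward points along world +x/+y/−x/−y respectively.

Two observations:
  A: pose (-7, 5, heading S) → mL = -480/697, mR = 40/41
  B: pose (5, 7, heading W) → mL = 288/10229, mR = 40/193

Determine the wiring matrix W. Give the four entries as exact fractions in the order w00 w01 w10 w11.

1/2 -1/2 1 0

obs A: pose=(-7,5,S) → sL=40/41, sR=40/17, mL=-480/697, mR=40/41
obs B: pose=(5,7,W) → sL=40/193, sR=8/53, mL=288/10229, mR=40/193
sensor matrix S = [[40/41, 40/17], [40/193, 8/53]]; det S = -2426880/7129613
solve [mL_A; mL_B] = S·[w00; w01] and [mR_A; mR_B] = S·[w10; w11]:
  w00 = 1/2, w01 = -1/2, w10 = 1, w11 = 0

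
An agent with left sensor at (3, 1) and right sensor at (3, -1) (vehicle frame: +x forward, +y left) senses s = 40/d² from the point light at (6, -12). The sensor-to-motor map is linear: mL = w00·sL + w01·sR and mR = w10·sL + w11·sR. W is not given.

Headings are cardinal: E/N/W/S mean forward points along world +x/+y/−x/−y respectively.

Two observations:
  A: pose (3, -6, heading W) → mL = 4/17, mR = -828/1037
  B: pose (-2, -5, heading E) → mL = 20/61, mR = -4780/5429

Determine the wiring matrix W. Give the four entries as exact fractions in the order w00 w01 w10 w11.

obs A: pose=(3,-6,W) → sL=40/61, sR=8/17, mL=4/17, mR=-828/1037
obs B: pose=(-2,-5,E) → sL=40/89, sR=40/61, mL=20/61, mR=-4780/5429
sensor matrix S = [[40/61, 8/17], [40/89, 40/61]]; det S = 1230080/5629873
solve [mL_A; mL_B] = S·[w00; w01] and [mR_A; mR_B] = S·[w10; w11]:
  w00 = 0, w01 = 1/2, w10 = -1/2, w11 = -1

0 1/2 -1/2 -1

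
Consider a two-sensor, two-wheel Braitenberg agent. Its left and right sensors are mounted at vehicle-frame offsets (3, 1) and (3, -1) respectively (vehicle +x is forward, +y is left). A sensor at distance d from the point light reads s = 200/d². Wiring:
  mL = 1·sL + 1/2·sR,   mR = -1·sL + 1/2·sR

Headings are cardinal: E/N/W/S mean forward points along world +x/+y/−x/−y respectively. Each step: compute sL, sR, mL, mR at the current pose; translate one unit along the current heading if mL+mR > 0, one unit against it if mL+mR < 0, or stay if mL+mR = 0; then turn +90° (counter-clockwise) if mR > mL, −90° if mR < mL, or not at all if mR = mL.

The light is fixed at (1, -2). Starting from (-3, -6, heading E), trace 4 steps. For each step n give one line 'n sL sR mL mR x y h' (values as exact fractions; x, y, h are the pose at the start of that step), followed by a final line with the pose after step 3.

n=0: pose=(-3,-6,E); sL=20, sR=100/13; mL=310/13, mR=-210/13; mL+mR=100/13 → advance +1; mR−mL=-40 → turn -1·90°
n=1: pose=(-2,-6,S); sL=200/53, sR=40/13; mL=3660/689, mR=-1540/689; mL+mR=40/13 → advance +1; mR−mL=-400/53 → turn -1·90°
n=2: pose=(-2,-7,W); sL=25/9, sR=50/13; mL=550/117, mR=-100/117; mL+mR=50/13 → advance +1; mR−mL=-50/9 → turn -1·90°
n=3: pose=(-3,-7,N); sL=200/29, sR=200/13; mL=5500/377, mR=300/377; mL+mR=200/13 → advance +1; mR−mL=-400/29 → turn -1·90°

0 20 100/13 310/13 -210/13 -3 -6 E
1 200/53 40/13 3660/689 -1540/689 -2 -6 S
2 25/9 50/13 550/117 -100/117 -2 -7 W
3 200/29 200/13 5500/377 300/377 -3 -7 N
final -3 -6 E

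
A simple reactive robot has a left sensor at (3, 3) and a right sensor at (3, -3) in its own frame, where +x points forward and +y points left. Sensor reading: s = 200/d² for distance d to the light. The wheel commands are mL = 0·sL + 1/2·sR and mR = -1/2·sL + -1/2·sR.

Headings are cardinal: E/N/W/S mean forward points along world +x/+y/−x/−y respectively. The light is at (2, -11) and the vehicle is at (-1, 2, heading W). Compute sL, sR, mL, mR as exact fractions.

25/17 50/73 25/73 -2675/2482

left sensor world pos  = (-4, -1); dL² = 136
right sensor world pos = (-4, 5); dR² = 292
sL = 200/136 = 25/17
sR = 200/292 = 50/73
mL = 0·sL + 1/2·sR = 25/73
mR = -1/2·sL + -1/2·sR = -2675/2482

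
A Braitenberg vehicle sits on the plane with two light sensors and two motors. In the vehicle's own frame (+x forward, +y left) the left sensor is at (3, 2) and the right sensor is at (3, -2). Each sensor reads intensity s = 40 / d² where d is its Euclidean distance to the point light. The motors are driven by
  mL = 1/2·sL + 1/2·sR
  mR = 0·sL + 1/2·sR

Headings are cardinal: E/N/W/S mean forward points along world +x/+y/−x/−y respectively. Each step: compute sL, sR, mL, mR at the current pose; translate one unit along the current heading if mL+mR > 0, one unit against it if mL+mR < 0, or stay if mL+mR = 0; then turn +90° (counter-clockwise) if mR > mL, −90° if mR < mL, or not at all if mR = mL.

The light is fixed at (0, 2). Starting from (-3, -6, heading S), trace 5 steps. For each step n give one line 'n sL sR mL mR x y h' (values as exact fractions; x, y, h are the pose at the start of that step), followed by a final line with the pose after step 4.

n=0: pose=(-3,-6,S); sL=20/61, sR=20/73; mL=1340/4453, mR=10/73; mL+mR=1950/4453 → advance +1; mR−mL=-10/61 → turn -1·90°
n=1: pose=(-3,-7,W); sL=40/157, sR=8/17; mL=968/2669, mR=4/17; mL+mR=1596/2669 → advance +1; mR−mL=-20/157 → turn -1·90°
n=2: pose=(-4,-7,N); sL=5/9, sR=1; mL=7/9, mR=1/2; mL+mR=23/18 → advance +1; mR−mL=-5/18 → turn -1·90°
n=3: pose=(-4,-6,E); sL=40/37, sR=40/101; mL=2760/3737, mR=20/101; mL+mR=3500/3737 → advance +1; mR−mL=-20/37 → turn -1·90°
n=4: pose=(-3,-6,S); sL=20/61, sR=20/73; mL=1340/4453, mR=10/73; mL+mR=1950/4453 → advance +1; mR−mL=-10/61 → turn -1·90°

0 20/61 20/73 1340/4453 10/73 -3 -6 S
1 40/157 8/17 968/2669 4/17 -3 -7 W
2 5/9 1 7/9 1/2 -4 -7 N
3 40/37 40/101 2760/3737 20/101 -4 -6 E
4 20/61 20/73 1340/4453 10/73 -3 -6 S
final -3 -7 W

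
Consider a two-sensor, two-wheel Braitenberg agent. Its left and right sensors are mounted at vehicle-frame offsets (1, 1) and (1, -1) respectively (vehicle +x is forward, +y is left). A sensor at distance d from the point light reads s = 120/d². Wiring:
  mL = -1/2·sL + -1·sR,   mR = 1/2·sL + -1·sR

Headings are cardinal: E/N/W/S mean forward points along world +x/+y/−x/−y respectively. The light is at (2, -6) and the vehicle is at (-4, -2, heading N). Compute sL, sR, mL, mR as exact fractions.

left sensor world pos  = (-5, -1); dL² = 74
right sensor world pos = (-3, -1); dR² = 50
sL = 120/74 = 60/37
sR = 120/50 = 12/5
mL = -1/2·sL + -1·sR = -594/185
mR = 1/2·sL + -1·sR = -294/185

60/37 12/5 -594/185 -294/185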